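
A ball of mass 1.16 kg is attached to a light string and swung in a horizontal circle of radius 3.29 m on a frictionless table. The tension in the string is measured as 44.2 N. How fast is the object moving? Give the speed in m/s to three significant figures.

T = m v²/r ⇒ v = √(T r / m) = √(44.2 × 3.29 / 1.16) = √125.4 = 11.20 m/s.

11.2 m/s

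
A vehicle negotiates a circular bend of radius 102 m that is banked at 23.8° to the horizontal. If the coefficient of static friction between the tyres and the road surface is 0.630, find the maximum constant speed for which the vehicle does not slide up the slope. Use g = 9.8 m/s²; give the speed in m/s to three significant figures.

At the maximum speed, friction acts down the slope at its limiting value f = μN. Radially (horizontal, toward centre): N sinθ + μN cosθ = mv²/r. Vertically: N cosθ − μN sinθ = mg.
Dividing: v² = r g (sinθ + μcosθ)/(cosθ − μsinθ).
sinθ + μcosθ = 0.4035 + 0.630×0.9150 = 0.9800; cosθ − μsinθ = 0.9150 − 0.630×0.4035 = 0.6607.
v² = 102 × 9.8 × 0.9800/0.6607 = 1483 m²/s², so v = 38.50 m/s.

38.5 m/s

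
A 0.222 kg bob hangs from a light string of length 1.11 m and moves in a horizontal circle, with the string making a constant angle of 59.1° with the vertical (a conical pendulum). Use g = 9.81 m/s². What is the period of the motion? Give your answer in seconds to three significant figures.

r = L sinθ = 0.9525 m. From T sinθ = mω²r and T cosθ = mg: tanθ = ω²r/g, so ω² = g tanθ / r = g/(L cosθ).
ω = √(g/(L cosθ)) = √(9.81/(1.11 × 0.5135)) = √17.21 = 4.148 rad/s.
Period = 2π/ω = 1.515 s.

1.51 s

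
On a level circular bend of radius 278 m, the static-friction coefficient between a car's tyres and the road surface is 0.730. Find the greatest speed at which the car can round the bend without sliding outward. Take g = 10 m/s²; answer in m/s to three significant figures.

45.0 m/s

The only inward force on a level bend is static friction, so at the limit f_s = μ_s N = μ_s m g = m v²/r.
Mass cancels: v_max = √(μ_s g r) = √(0.730 × 10.0 × 278) = √2029 = 45.05 m/s.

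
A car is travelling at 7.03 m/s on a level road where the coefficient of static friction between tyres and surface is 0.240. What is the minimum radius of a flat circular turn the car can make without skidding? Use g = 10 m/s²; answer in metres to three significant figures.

20.6 m

At the limit, μ_s m g = m v²/r, so r_min = v²/(μ_s g) = (7.03)²/(0.240 × 10.0) = 49.42/2.400 = 20.59 m.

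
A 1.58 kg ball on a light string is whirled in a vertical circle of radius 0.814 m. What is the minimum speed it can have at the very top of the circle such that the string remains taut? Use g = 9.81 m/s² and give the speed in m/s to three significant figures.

2.83 m/s

At the top, both weight mg and T point toward the centre: T + mg = mv²/r.
At minimum speed T → 0, so mg = mv_min²/r ⇒ v_min = √(g r) = √(9.81 × 0.814) = 2.826 m/s.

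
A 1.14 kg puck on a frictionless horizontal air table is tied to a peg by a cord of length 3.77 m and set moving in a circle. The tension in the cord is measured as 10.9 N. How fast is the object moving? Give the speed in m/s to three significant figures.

T = m v²/r ⇒ v = √(T r / m) = √(10.9 × 3.77 / 1.14) = √36.05 = 6.004 m/s.

6.00 m/s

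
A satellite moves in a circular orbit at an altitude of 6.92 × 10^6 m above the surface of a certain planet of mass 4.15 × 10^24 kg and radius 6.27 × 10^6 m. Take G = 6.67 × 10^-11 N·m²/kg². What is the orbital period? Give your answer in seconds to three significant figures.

18100 s

r = R + h = 6.27 × 10^6 + 6.92 × 10^6 = 1.319 × 10^7 m. Gravity provides the centripetal force: G M m / r² = m v² / r ⇒ v = √(GM/r) = 4581 m/s.
T = 2πr/v = 2π × 1.319 × 10^7 / 4581 = 18090 s.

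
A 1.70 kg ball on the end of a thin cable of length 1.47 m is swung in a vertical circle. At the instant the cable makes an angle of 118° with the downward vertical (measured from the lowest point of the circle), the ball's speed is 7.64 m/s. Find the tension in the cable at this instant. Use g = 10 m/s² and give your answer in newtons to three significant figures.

Take the radial direction toward the centre of the circle as positive. The component of the weight along the string toward the centre is −mg cos φ (φ measured from the bottom), so Newton's second law along the string gives T − mg cos φ = m v²/r.
cos 118° = -0.4695, so T = m(v²/r + g cos φ) = 1.70 × ((7.64)²/1.47 + 10.0 × -0.4695) = 1.70 × (39.71 + (-4.695)) = 1.70 × 35.01 = 59.52 N.

59.5 N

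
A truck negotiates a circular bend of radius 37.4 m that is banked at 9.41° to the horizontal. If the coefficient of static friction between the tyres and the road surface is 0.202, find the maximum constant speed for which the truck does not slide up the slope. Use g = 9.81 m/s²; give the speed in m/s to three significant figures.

11.8 m/s

At the maximum speed, friction acts down the slope at its limiting value f = μN. Radially (horizontal, toward centre): N sinθ + μN cosθ = mv²/r. Vertically: N cosθ − μN sinθ = mg.
Dividing: v² = r g (sinθ + μcosθ)/(cosθ − μsinθ).
sinθ + μcosθ = 0.1635 + 0.202×0.9865 = 0.3628; cosθ − μsinθ = 0.9865 − 0.202×0.1635 = 0.9535.
v² = 37.4 × 9.81 × 0.3628/0.9535 = 139.6 m²/s², so v = 11.81 m/s.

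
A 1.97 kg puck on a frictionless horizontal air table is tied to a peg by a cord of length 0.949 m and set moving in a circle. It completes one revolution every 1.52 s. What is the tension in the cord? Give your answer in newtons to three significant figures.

v = 2πr/T = 2π × 0.949/1.52 = 3.923 m/s.
The tension is the only horizontal force, so it supplies the full centripetal force: T = m v²/r = 1.97 × (3.923)²/0.949 = 1.97 × 15.39/0.949 = 31.95 N.

31.9 N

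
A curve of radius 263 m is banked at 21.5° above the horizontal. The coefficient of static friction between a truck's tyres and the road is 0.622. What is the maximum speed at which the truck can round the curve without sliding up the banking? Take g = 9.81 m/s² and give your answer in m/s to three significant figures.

58.9 m/s

At the maximum speed, friction acts down the slope at its limiting value f = μN. Radially (horizontal, toward centre): N sinθ + μN cosθ = mv²/r. Vertically: N cosθ − μN sinθ = mg.
Dividing: v² = r g (sinθ + μcosθ)/(cosθ − μsinθ).
sinθ + μcosθ = 0.3665 + 0.622×0.9304 = 0.9452; cosθ − μsinθ = 0.9304 − 0.622×0.3665 = 0.7025.
v² = 263 × 9.81 × 0.9452/0.7025 = 3472 m²/s², so v = 58.92 m/s.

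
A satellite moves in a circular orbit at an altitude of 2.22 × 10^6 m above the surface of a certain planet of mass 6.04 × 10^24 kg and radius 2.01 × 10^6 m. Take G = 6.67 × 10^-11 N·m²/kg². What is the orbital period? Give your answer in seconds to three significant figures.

2720 s

r = R + h = 2.01 × 10^6 + 2.22 × 10^6 = 4.230 × 10^6 m. Gravity provides the centripetal force: G M m / r² = m v² / r ⇒ v = √(GM/r) = 9759 m/s.
T = 2πr/v = 2π × 4.230 × 10^6 / 9759 = 2723 s.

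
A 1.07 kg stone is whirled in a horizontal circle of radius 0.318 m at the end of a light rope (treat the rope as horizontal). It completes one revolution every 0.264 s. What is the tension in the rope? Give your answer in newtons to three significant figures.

v = 2πr/T = 2π × 0.318/0.264 = 7.568 m/s.
The tension is the only horizontal force, so it supplies the full centripetal force: T = m v²/r = 1.07 × (7.568)²/0.318 = 1.07 × 57.28/0.318 = 192.7 N.

193 N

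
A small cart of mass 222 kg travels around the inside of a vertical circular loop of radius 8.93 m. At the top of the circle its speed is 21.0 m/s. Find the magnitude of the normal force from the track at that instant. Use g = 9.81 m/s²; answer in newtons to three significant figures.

At the top, both N and the weight mg point inward (toward the centre), so N + mg = mv²/r.
N = m(v²/r − g) = 222 × ((21.0)²/8.93 − 9.81) = 222 × (49.38 − 9.81) = 222 × 39.57 = 8785 N.

8790 N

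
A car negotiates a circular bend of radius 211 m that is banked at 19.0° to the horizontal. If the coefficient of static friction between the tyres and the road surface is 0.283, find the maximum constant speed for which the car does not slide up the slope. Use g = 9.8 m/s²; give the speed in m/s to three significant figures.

At the maximum speed, friction acts down the slope at its limiting value f = μN. Radially (horizontal, toward centre): N sinθ + μN cosθ = mv²/r. Vertically: N cosθ − μN sinθ = mg.
Dividing: v² = r g (sinθ + μcosθ)/(cosθ − μsinθ).
sinθ + μcosθ = 0.3256 + 0.283×0.9455 = 0.5931; cosθ − μsinθ = 0.9455 − 0.283×0.3256 = 0.8534.
v² = 211 × 9.8 × 0.5931/0.8534 = 1437 m²/s², so v = 37.91 m/s.

37.9 m/s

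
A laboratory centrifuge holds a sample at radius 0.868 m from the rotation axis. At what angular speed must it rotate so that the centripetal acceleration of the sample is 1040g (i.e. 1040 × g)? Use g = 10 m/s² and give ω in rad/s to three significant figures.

Centripetal acceleration a_c = ω²r. Setting ω²r = 1040g:
ω = √(1040g / r) = √(1040 × 10.0 / 0.868) = √11980 = 109.5 rad/s.

109 rad/s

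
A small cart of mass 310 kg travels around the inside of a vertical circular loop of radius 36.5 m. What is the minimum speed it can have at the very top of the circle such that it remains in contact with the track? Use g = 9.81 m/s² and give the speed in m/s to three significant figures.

At the highest point the centre is directly below, so both the weight and N act inward: N + mg = mv²/r.
At minimum speed N → 0, so mg = mv_min²/r ⇒ v_min = √(g r) = √(9.81 × 36.5) = 18.92 m/s.

18.9 m/s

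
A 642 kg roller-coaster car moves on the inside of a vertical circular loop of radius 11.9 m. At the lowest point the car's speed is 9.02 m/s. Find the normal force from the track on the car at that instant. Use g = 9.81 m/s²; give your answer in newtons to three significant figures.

At the lowest point, N points up (toward the centre) and the weight mg points down (away from the centre), so the net inward force is N − mg = mv²/r.
N = m(v²/r + g) = 642 × ((9.02)²/11.9 + 9.81) = 642 × (6.837 + 9.81) = 642 × 16.65 = 10690 N.

10700 N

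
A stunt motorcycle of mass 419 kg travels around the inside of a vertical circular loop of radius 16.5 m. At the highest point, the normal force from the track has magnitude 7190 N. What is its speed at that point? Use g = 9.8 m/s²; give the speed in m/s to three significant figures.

At the top, N + mg = mv²/r, so v = √(r(N/m + g)) = √(16.5 × (7190/419 + 9.8)) = √(16.5 × 26.96) = √444.8 = 21.09 m/s.

21.1 m/s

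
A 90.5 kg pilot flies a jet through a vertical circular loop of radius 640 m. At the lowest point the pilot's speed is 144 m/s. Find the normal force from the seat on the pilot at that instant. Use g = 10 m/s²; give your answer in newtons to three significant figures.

At the lowest point, N points up (toward the centre) and the weight mg points down (away from the centre), so the net inward force is N − mg = mv²/r.
N = m(v²/r + g) = 90.5 × ((144)²/640 + 10.0) = 90.5 × (32.40 + 10.0) = 90.5 × 42.40 = 3837 N.

3840 N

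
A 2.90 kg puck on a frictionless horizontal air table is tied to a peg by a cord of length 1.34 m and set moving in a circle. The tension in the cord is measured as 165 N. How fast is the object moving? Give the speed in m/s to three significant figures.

8.73 m/s

T = m v²/r ⇒ v = √(T r / m) = √(165 × 1.34 / 2.90) = √76.24 = 8.732 m/s.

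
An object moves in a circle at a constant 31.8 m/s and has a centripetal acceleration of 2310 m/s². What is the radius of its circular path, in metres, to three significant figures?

0.438 m

a_c = v²/r ⇒ r = v²/a_c = (31.8)²/2310 = 1011/2310 = 0.4378 m.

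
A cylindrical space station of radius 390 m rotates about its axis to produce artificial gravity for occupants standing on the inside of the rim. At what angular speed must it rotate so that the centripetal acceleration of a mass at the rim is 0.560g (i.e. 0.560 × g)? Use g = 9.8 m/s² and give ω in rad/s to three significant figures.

0.119 rad/s

Centripetal acceleration a_c = ω²r. Setting ω²r = 0.560g:
ω = √(0.560g / r) = √(0.560 × 9.8 / 390) = √0.01407 = 0.1186 rad/s.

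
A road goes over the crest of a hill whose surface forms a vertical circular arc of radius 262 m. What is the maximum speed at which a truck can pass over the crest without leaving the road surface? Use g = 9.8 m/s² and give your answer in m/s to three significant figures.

50.7 m/s

At the crest the centre of the circle is below the truck, so the net downward (centripetal) force is mg − N = mv²/r.
The truck leaves the road when N → 0, giving v_max = √(g r) = √(9.8 × 262) = 50.67 m/s.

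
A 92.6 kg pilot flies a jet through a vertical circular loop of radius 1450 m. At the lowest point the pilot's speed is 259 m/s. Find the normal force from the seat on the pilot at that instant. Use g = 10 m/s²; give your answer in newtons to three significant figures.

At the lowest point, N points up (toward the centre) and the weight mg points down (away from the centre), so the net inward force is N − mg = mv²/r.
N = m(v²/r + g) = 92.6 × ((259)²/1450 + 10.0) = 92.6 × (46.26 + 10.0) = 92.6 × 56.26 = 5210 N.

5210 N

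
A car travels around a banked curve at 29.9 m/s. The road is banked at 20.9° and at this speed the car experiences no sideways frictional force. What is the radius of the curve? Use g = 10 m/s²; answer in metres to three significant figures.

Frictionless banking: tanθ = v²/(rg), so r = v²/(g tanθ).
r = (29.9)²/(10.0 × tan 20.9°) = 894.0/(10.0 × 0.3819) = 894.0/3.819 = 234.1 m.

234 m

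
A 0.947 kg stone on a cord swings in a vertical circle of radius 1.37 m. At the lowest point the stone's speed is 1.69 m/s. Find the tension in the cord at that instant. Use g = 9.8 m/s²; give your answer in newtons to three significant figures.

11.3 N

At the lowest point, T points up (toward the centre) and the weight mg points down (away from the centre), so the net inward force is T − mg = mv²/r.
T = m(v²/r + g) = 0.947 × ((1.69)²/1.37 + 9.8) = 0.947 × (2.085 + 9.8) = 0.947 × 11.88 = 11.25 N.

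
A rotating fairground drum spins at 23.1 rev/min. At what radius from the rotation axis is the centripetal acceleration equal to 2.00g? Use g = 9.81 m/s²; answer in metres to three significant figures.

3.35 m

ω = 23.1 rev/min × 2π/60 = 2.419 rad/s.
a_c = ω²r = 2.00g ⇒ r = 2.00 × 9.81 / (2.419)² = 19.62/5.852 = 3.353 m.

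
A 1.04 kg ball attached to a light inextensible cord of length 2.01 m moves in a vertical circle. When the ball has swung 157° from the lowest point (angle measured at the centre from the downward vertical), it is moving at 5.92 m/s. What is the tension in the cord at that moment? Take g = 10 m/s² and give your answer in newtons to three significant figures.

8.56 N

Take the radial direction toward the centre of the circle as positive. The component of the weight along the string toward the centre is −mg cos φ (φ measured from the bottom), so Newton's second law along the string gives T − mg cos φ = m v²/r.
cos 157° = -0.9205, so T = m(v²/r + g cos φ) = 1.04 × ((5.92)²/2.01 + 10.0 × -0.9205) = 1.04 × (17.44 + (-9.205)) = 1.04 × 8.231 = 8.560 N.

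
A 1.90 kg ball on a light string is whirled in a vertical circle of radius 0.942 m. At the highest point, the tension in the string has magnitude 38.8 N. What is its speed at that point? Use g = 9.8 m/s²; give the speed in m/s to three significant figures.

5.34 m/s

At the top, T + mg = mv²/r, so v = √(r(T/m + g)) = √(0.942 × (38.8/1.90 + 9.8)) = √(0.942 × 30.22) = √28.47 = 5.336 m/s.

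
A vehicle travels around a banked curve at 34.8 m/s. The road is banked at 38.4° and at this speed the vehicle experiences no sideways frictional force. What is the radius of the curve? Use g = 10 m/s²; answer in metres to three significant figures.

Frictionless banking: tanθ = v²/(rg), so r = v²/(g tanθ).
r = (34.8)²/(10.0 × tan 38.4°) = 1211/(10.0 × 0.7926) = 1211/7.926 = 152.8 m.

153 m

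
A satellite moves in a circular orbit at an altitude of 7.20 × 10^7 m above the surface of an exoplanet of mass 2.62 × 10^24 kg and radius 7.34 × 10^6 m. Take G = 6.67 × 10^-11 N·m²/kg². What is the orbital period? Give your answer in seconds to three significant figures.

336000 s

r = R + h = 7.34 × 10^6 + 7.20 × 10^7 = 7.934 × 10^7 m. Gravity provides the centripetal force: G M m / r² = m v² / r ⇒ v = √(GM/r) = 1484 m/s.
T = 2πr/v = 2π × 7.934 × 10^7 / 1484 = 335900 s.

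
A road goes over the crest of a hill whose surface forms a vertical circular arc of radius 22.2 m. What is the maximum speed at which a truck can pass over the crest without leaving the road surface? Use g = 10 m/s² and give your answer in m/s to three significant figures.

At the crest the centre of the circle is below the truck, so the net downward (centripetal) force is mg − N = mv²/r.
The truck leaves the road when N → 0, giving v_max = √(g r) = √(10.0 × 22.2) = 14.90 m/s.

14.9 m/s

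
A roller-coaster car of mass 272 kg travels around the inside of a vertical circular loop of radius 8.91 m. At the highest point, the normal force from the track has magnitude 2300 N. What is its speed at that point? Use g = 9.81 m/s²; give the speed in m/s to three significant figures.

12.8 m/s

At the top, N + mg = mv²/r, so v = √(r(N/m + g)) = √(8.91 × (2300/272 + 9.81)) = √(8.91 × 18.27) = √162.7 = 12.76 m/s.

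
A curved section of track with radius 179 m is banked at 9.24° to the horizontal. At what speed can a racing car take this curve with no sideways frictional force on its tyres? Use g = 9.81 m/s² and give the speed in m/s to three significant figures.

16.9 m/s

On a frictionless banked curve, N sinθ = mv²/r and N cosθ = mg, so tanθ = v²/(rg).
v = √(r g tanθ) = √(179 × 9.81 × tan 9.24°) = √(179 × 9.81 × 0.1627) = √285.7 = 16.90 m/s.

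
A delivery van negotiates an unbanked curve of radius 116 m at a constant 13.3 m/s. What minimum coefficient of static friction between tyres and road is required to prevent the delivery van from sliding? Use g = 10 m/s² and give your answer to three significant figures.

0.152

Friction provides the centripetal force: μ_s m g = m v²/r, so μ_s = v²/(g r) = (13.30)²/(10.0 × 116) = 176.9/1160 = 0.1525.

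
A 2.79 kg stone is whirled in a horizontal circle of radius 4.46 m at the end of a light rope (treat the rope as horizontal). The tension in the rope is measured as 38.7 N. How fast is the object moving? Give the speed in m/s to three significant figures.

7.87 m/s

T = m v²/r ⇒ v = √(T r / m) = √(38.7 × 4.46 / 2.79) = √61.86 = 7.865 m/s.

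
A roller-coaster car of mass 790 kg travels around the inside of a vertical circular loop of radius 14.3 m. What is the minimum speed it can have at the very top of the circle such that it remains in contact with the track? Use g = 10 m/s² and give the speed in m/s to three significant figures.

12.0 m/s

At the highest point the centre is directly below, so both the weight and N act inward: N + mg = mv²/r.
At minimum speed N → 0, so mg = mv_min²/r ⇒ v_min = √(g r) = √(10.0 × 14.3) = 11.96 m/s.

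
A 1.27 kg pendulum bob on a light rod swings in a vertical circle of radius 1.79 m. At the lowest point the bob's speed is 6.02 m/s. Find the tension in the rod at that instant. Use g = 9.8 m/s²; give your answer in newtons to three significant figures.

38.2 N

At the lowest point, T points up (toward the centre) and the weight mg points down (away from the centre), so the net inward force is T − mg = mv²/r.
T = m(v²/r + g) = 1.27 × ((6.02)²/1.79 + 9.8) = 1.27 × (20.25 + 9.8) = 1.27 × 30.05 = 38.16 N.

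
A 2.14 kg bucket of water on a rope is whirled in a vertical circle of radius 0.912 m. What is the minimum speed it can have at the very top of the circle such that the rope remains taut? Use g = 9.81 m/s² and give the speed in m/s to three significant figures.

2.99 m/s

At the top, both weight mg and T point toward the centre: T + mg = mv²/r.
At minimum speed T → 0, so mg = mv_min²/r ⇒ v_min = √(g r) = √(9.81 × 0.912) = 2.991 m/s.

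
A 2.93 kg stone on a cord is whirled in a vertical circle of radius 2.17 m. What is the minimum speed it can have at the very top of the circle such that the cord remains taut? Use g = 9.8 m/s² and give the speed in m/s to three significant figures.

4.61 m/s

At the highest point the centre is directly below, so both the weight and T act inward: T + mg = mv²/r.
At minimum speed T → 0, so mg = mv_min²/r ⇒ v_min = √(g r) = √(9.8 × 2.17) = 4.612 m/s.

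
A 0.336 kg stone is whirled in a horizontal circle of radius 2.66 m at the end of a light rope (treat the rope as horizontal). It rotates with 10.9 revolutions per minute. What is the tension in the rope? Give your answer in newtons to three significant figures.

ω = 10.9 rev/min × 2π/60 = 1.141 rad/s, so v = ωr = 1.141 × 2.66 = 3.036 m/s.
The tension is the only horizontal force, so it supplies the full centripetal force: T = m v²/r = 0.336 × (3.036)²/2.66 = 0.336 × 9.219/2.66 = 1.164 N.

1.16 N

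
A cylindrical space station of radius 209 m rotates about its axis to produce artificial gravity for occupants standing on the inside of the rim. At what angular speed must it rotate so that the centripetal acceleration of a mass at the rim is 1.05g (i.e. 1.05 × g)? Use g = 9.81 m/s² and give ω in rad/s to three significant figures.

Centripetal acceleration a_c = ω²r. Setting ω²r = 1.05g:
ω = √(1.05g / r) = √(1.05 × 9.81 / 209) = √0.04928 = 0.2220 rad/s.

0.222 rad/s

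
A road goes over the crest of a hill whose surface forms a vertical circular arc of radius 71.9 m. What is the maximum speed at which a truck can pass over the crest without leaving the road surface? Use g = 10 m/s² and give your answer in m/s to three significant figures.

At the crest the centre of the circle is below the truck, so the net downward (centripetal) force is mg − N = mv²/r.
The truck leaves the road when N → 0, giving v_max = √(g r) = √(10.0 × 71.9) = 26.81 m/s.

26.8 m/s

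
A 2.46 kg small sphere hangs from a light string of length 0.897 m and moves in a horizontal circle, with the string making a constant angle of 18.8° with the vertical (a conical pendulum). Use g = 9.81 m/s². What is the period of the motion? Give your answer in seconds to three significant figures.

r = L sinθ = 0.2891 m. From T sinθ = mω²r and T cosθ = mg: tanθ = ω²r/g, so ω² = g tanθ / r = g/(L cosθ).
ω = √(g/(L cosθ)) = √(9.81/(0.897 × 0.9466)) = √11.55 = 3.399 rad/s.
Period = 2π/ω = 1.849 s.

1.85 s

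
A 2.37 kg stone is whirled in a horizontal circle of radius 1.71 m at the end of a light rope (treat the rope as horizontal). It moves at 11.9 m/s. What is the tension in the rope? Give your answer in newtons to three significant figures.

The tension is the only horizontal force, so it supplies the full centripetal force: T = m v²/r = 2.37 × (11.90)²/1.71 = 2.37 × 141.6/1.71 = 196.3 N.

196 N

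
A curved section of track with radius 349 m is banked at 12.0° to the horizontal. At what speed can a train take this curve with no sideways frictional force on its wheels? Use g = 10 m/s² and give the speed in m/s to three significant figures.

On a frictionless banked curve, N sinθ = mv²/r and N cosθ = mg, so tanθ = v²/(rg).
v = √(r g tanθ) = √(349 × 10.0 × tan 12.0°) = √(349 × 10.0 × 0.2126) = √741.8 = 27.24 m/s.

27.2 m/s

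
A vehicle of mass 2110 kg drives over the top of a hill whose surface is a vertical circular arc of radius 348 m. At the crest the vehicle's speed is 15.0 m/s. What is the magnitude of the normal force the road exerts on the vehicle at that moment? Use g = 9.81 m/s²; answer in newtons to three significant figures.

At the crest the centripetal acceleration points downward (toward the centre of the arc), so mg − N = mv²/r.
N = m(g − v²/r) = 2110 × (9.81 − (15.0)²/348) = 2110 × (9.81 − 0.6466) = 2110 × 9.163 = 19330 N.

19300 N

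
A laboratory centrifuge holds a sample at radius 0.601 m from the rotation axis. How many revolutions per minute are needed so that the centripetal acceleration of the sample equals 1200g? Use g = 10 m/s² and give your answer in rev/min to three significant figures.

1350 rev/min

Require ω²r = 1200g, so ω = √(1200 × 10.0/0.601) = 141.3 rad/s.
In rev/min: ω × 60/(2π) = 141.3 × 60/(2π) = 1349 rev/min.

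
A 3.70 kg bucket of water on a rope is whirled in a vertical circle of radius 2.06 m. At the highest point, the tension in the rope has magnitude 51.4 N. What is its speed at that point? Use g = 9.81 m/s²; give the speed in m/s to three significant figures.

At the top, T + mg = mv²/r, so v = √(r(T/m + g)) = √(2.06 × (51.4/3.70 + 9.81)) = √(2.06 × 23.70) = √48.83 = 6.988 m/s.

6.99 m/s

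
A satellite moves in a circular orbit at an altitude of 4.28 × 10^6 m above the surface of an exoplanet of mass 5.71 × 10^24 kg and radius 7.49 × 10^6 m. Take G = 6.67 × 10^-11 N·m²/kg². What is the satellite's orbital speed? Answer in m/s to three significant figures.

5690 m/s

Orbital radius r = R + h = 7.49 × 10^6 + 4.28 × 10^6 = 1.177 × 10^7 m.
Gravity supplies the centripetal force: G M m / r² = m v² / r, so v = √(GM/r).
v = √(6.67 × 10^-11 × 5.71 × 10^24 / 1.177 × 10^7) = √(3.236 × 10^7) = 5688 m/s.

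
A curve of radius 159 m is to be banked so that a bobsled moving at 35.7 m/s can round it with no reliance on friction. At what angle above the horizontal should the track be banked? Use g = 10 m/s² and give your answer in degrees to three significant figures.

38.7°

With no friction, the horizontal component of the normal force provides the centripetal force: N sinθ = mv²/r, while N cosθ = mg vertically.
Dividing: tanθ = v²/(r g) = (35.7)²/(159 × 10.0) = 1274/1590 = 0.8016.
θ = arctan(0.8016) = 38.71°.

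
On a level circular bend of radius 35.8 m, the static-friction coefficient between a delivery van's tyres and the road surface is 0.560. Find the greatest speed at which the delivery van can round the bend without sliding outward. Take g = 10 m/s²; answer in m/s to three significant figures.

14.2 m/s

Friction provides the centripetal force on a flat curve. At maximum speed it is at its limiting value: μ_s m g = m v²/r.
Mass cancels: v_max = √(μ_s g r) = √(0.560 × 10.0 × 35.8) = √200.5 = 14.16 m/s.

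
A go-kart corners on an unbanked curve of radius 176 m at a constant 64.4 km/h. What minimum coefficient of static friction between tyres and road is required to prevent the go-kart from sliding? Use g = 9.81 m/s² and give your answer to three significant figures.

v = 64.4/3.6 = 17.89 m/s.
Friction provides the centripetal force: μ_s m g = m v²/r, so μ_s = v²/(g r) = (17.89)²/(9.81 × 176) = 320.0/1727 = 0.1853.

0.185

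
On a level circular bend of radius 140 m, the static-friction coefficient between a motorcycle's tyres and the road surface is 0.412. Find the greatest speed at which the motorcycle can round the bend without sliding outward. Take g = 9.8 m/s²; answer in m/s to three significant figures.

The only inward force on a level bend is static friction, so at the limit f_s = μ_s N = μ_s m g = m v²/r.
Mass cancels: v_max = √(μ_s g r) = √(0.412 × 9.8 × 140) = √565.3 = 23.78 m/s.

23.8 m/s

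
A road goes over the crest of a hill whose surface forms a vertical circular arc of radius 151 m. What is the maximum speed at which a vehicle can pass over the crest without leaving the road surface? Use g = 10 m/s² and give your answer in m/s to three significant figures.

At the crest the centre of the circle is below the vehicle, so the net downward (centripetal) force is mg − N = mv²/r.
The vehicle leaves the road when N → 0, giving v_max = √(g r) = √(10.0 × 151) = 38.86 m/s.

38.9 m/s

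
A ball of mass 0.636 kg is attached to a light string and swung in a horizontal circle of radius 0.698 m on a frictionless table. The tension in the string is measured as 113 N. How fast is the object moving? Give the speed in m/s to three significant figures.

11.1 m/s

T = m v²/r ⇒ v = √(T r / m) = √(113 × 0.698 / 0.636) = √124.0 = 11.14 m/s.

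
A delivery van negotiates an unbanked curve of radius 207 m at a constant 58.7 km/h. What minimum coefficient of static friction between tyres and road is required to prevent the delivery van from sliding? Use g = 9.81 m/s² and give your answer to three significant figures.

v = 58.7/3.6 = 16.31 m/s.
Friction provides the centripetal force: μ_s m g = m v²/r, so μ_s = v²/(g r) = (16.31)²/(9.81 × 207) = 265.9/2031 = 0.1309.

0.131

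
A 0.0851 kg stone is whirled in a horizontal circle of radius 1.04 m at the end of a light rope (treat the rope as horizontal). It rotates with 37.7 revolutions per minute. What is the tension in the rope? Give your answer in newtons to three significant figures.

ω = 37.7 rev/min × 2π/60 = 3.948 rad/s, so v = ωr = 3.948 × 1.04 = 4.106 m/s.
The tension is the only horizontal force, so it supplies the full centripetal force: T = m v²/r = 0.0851 × (4.106)²/1.04 = 0.0851 × 16.86/1.04 = 1.379 N.

1.38 N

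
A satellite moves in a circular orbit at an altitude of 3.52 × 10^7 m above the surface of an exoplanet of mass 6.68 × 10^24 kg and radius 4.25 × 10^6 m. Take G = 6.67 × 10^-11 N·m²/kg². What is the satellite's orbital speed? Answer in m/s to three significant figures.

3360 m/s

Orbital radius r = R + h = 4.25 × 10^6 + 3.52 × 10^7 = 3.945 × 10^7 m.
Gravity supplies the centripetal force: G M m / r² = m v² / r, so v = √(GM/r).
v = √(6.67 × 10^-11 × 6.68 × 10^24 / 3.945 × 10^7) = √(1.129 × 10^7) = 3361 m/s.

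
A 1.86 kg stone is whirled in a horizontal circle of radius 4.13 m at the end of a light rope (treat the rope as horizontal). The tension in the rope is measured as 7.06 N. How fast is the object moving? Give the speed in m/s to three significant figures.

3.96 m/s

T = m v²/r ⇒ v = √(T r / m) = √(7.06 × 4.13 / 1.86) = √15.68 = 3.959 m/s.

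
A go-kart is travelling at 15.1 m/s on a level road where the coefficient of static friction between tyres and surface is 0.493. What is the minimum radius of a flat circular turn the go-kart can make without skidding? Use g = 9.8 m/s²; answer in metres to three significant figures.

At the limit, μ_s m g = m v²/r, so r_min = v²/(μ_s g) = (15.1)²/(0.493 × 9.8) = 228.0/4.831 = 47.19 m.

47.2 m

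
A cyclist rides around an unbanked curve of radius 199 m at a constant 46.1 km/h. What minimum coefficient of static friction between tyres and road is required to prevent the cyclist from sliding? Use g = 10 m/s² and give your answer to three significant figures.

v = 46.1/3.6 = 12.81 m/s.
Friction provides the centripetal force: μ_s m g = m v²/r, so μ_s = v²/(g r) = (12.81)²/(10.0 × 199) = 164.0/1990 = 0.08240.

0.0824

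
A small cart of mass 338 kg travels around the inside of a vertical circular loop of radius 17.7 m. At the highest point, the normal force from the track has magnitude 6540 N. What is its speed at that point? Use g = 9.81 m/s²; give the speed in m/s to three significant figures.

22.7 m/s

At the top, N + mg = mv²/r, so v = √(r(N/m + g)) = √(17.7 × (6540/338 + 9.81)) = √(17.7 × 29.16) = √516.1 = 22.72 m/s.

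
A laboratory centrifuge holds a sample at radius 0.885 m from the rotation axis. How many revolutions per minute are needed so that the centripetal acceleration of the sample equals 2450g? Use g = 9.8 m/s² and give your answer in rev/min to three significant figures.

1570 rev/min

Require ω²r = 2450g, so ω = √(2450 × 9.8/0.885) = 164.7 rad/s.
In rev/min: ω × 60/(2π) = 164.7 × 60/(2π) = 1573 rev/min.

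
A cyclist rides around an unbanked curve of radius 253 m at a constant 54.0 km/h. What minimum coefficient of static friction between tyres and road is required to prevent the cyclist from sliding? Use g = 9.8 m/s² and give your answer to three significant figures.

0.0907

v = 54.0/3.6 = 15.00 m/s.
Friction provides the centripetal force: μ_s m g = m v²/r, so μ_s = v²/(g r) = (15.00)²/(9.8 × 253) = 225.0/2479 = 0.09075.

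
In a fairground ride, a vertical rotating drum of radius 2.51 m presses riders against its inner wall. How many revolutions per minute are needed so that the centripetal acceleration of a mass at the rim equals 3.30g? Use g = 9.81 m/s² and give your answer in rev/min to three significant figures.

34.3 rev/min

Require ω²r = 3.30g, so ω = √(3.30 × 9.81/2.51) = 3.591 rad/s.
In rev/min: ω × 60/(2π) = 3.591 × 60/(2π) = 34.29 rev/min.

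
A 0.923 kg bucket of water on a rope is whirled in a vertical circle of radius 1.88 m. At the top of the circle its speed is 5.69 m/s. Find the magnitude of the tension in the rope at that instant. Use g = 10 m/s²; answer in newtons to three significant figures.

6.67 N

At the top, both T and the weight mg point inward (toward the centre), so T + mg = mv²/r.
T = m(v²/r − g) = 0.923 × ((5.69)²/1.88 − 10.0) = 0.923 × (17.22 − 10.0) = 0.923 × 7.221 = 6.665 N.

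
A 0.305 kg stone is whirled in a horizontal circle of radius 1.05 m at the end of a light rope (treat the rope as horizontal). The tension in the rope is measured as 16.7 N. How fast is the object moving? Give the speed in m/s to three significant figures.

T = m v²/r ⇒ v = √(T r / m) = √(16.7 × 1.05 / 0.305) = √57.49 = 7.582 m/s.

7.58 m/s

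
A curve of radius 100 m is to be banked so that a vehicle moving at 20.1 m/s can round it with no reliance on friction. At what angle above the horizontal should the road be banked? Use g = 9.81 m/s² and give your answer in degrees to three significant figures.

With no friction, the horizontal component of the normal force provides the centripetal force: N sinθ = mv²/r, while N cosθ = mg vertically.
Dividing: tanθ = v²/(r g) = (20.1)²/(100 × 9.81) = 404.0/981.0 = 0.4118.
θ = arctan(0.4118) = 22.38°.

22.4°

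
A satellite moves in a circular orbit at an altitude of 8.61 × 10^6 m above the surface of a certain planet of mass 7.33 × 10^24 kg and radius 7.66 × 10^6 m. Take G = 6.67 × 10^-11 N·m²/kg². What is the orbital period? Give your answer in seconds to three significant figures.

18600 s

r = R + h = 7.66 × 10^6 + 8.61 × 10^6 = 1.627 × 10^7 m. Gravity provides the centripetal force: G M m / r² = m v² / r ⇒ v = √(GM/r) = 5482 m/s.
T = 2πr/v = 2π × 1.627 × 10^7 / 5482 = 18650 s.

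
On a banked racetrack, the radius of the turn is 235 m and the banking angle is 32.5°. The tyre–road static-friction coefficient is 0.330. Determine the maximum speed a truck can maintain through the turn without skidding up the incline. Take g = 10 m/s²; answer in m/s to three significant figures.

At the maximum speed, friction acts down the slope at its limiting value f = μN. Radially (horizontal, toward centre): N sinθ + μN cosθ = mv²/r. Vertically: N cosθ − μN sinθ = mg.
Dividing: v² = r g (sinθ + μcosθ)/(cosθ − μsinθ).
sinθ + μcosθ = 0.5373 + 0.330×0.8434 = 0.8156; cosθ − μsinθ = 0.8434 − 0.330×0.5373 = 0.6661.
v² = 235 × 10.0 × 0.8156/0.6661 = 2878 m²/s², so v = 53.64 m/s.

53.6 m/s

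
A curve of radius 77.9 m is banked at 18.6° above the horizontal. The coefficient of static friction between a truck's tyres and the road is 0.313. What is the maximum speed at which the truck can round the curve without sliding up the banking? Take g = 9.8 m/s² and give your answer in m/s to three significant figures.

23.5 m/s

At the maximum speed, friction acts down the slope at its limiting value f = μN. Radially (horizontal, toward centre): N sinθ + μN cosθ = mv²/r. Vertically: N cosθ − μN sinθ = mg.
Dividing: v² = r g (sinθ + μcosθ)/(cosθ − μsinθ).
sinθ + μcosθ = 0.3190 + 0.313×0.9478 = 0.6156; cosθ − μsinθ = 0.9478 − 0.313×0.3190 = 0.8479.
v² = 77.9 × 9.8 × 0.6156/0.8479 = 554.3 m²/s², so v = 23.54 m/s.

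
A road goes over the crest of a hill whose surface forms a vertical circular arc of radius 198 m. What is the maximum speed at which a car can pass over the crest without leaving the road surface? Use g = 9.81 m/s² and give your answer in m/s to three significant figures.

At the crest the centre of the circle is below the car, so the net downward (centripetal) force is mg − N = mv²/r.
The car leaves the road when N → 0, giving v_max = √(g r) = √(9.81 × 198) = 44.07 m/s.

44.1 m/s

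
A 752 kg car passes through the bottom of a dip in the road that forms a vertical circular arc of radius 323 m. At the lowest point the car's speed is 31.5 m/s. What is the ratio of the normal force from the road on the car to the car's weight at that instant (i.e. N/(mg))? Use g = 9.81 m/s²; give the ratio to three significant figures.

At the bottom, N − mg = mv²/r, so N = m(v²/r + g) and N/(mg) = v²/(rg) + 1 = (31.5)²/(323 × 9.81) + 1 = 0.3131 + 1 = 1.313.

1.31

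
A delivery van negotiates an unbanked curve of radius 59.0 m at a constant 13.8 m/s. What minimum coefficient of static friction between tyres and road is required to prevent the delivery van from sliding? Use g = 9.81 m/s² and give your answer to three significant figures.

Friction provides the centripetal force: μ_s m g = m v²/r, so μ_s = v²/(g r) = (13.80)²/(9.81 × 59.0) = 190.4/578.8 = 0.3290.

0.329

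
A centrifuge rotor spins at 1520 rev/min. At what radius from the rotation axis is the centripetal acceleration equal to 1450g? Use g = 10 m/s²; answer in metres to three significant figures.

0.572 m

ω = 1520 rev/min × 2π/60 = 159.2 rad/s.
a_c = ω²r = 1450g ⇒ r = 1450 × 10.0 / (159.2)² = 14500/25340 = 0.5723 m.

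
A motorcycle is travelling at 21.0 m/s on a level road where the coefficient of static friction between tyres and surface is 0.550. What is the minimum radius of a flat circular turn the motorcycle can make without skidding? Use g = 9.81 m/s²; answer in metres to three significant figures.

81.7 m

At the limit, μ_s m g = m v²/r, so r_min = v²/(μ_s g) = (21.0)²/(0.550 × 9.81) = 441.0/5.396 = 81.73 m.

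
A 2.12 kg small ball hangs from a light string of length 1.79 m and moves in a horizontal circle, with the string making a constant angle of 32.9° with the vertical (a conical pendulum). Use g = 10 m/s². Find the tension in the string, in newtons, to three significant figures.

25.2 N

Vertically the bob has no acceleration, so T cosθ = mg.
T = mg/cosθ = 2.12 × 10.0 / cos 32.9° = 21.20/0.8396 = 25.25 N.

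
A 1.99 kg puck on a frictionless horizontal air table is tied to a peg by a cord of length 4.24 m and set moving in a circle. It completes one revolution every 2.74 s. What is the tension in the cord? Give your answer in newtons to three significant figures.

44.4 N

v = 2πr/T = 2π × 4.24/2.74 = 9.723 m/s.
The tension is the only horizontal force, so it supplies the full centripetal force: T = m v²/r = 1.99 × (9.723)²/4.24 = 1.99 × 94.53/4.24 = 44.37 N.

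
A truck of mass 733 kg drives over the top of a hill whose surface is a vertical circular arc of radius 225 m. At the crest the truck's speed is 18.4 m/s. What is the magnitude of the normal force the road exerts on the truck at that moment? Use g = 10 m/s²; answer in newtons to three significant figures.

6230 N

At the crest the centripetal acceleration points downward (toward the centre of the arc), so mg − N = mv²/r.
N = m(g − v²/r) = 733 × (10.0 − (18.4)²/225) = 733 × (10.0 − 1.505) = 733 × 8.495 = 6227 N.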